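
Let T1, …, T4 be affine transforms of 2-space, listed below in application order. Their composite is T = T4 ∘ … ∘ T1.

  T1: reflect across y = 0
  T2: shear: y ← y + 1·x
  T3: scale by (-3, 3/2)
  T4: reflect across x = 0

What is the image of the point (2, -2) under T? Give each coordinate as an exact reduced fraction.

T1 reflect across y = 0: (2, -2) → (2, 2)
T2 shear: y ← y + 1·x: (2, 2) → (2, 4)
T3 scale by (-3, 3/2): (2, 4) → (-6, 6)
T4 reflect across x = 0: (-6, 6) → (6, 6)

T(p) = (6, 6)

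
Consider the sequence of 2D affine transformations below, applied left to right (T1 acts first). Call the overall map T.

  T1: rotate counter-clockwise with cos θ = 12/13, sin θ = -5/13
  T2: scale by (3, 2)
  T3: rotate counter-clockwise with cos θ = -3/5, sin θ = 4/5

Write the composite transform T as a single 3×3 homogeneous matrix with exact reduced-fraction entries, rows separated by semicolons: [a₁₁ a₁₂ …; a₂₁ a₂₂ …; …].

T1 = [12/13 5/13 0; -5/13 12/13 0; 0 0 1]
T2·T1 = [36/13 15/13 0; -10/13 24/13 0; 0 0 1]
T3·…·T1 = [-68/65 -141/65 0; 174/65 -12/65 0; 0 0 1]

T = [-68/65 -141/65 0; 174/65 -12/65 0; 0 0 1]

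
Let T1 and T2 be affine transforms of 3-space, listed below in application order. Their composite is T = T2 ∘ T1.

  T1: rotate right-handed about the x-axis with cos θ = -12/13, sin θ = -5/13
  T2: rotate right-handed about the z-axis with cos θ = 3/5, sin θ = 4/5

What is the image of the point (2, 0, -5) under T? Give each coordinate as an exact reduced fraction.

T1 rotate right-handed about the x-axis with cos θ = -12/13, sin θ = -5/13: (2, 0, -5) → (2, -25/13, 60/13)
T2 rotate right-handed about the z-axis with cos θ = 3/5, sin θ = 4/5: (2, -25/13, 60/13) → (178/65, 29/65, 60/13)

T(p) = (178/65, 29/65, 60/13)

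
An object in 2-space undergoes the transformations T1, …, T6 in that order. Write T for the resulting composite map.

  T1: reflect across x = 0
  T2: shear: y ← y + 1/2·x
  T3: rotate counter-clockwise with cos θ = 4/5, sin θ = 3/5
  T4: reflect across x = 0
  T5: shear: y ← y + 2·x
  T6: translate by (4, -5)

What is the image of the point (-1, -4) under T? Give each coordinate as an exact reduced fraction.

T(p) = (11/10, -13)

T1 reflect across x = 0: (-1, -4) → (1, -4)
T2 shear: y ← y + 1/2·x: (1, -4) → (1, -7/2)
T3 rotate counter-clockwise with cos θ = 4/5, sin θ = 3/5: (1, -7/2) → (29/10, -11/5)
T4 reflect across x = 0: (29/10, -11/5) → (-29/10, -11/5)
T5 shear: y ← y + 2·x: (-29/10, -11/5) → (-29/10, -8)
T6 translate by (4, -5): (-29/10, -8) → (11/10, -13)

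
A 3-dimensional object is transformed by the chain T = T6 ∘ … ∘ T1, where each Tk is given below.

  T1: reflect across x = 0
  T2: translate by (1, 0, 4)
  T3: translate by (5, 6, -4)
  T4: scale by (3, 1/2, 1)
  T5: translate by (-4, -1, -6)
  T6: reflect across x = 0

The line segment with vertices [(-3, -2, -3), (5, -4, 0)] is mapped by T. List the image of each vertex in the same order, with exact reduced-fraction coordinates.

image vertices: (-23, 1, -9), (1, 0, -6)

T1 reflect across x = 0: (-3, -2, -3) → (3, -2, -3); (5, -4, 0) → (-5, -4, 0)
T2 translate by (1, 0, 4): (3, -2, -3) → (4, -2, 1); (-5, -4, 0) → (-4, -4, 4)
T3 translate by (5, 6, -4): (4, -2, 1) → (9, 4, -3); (-4, -4, 4) → (1, 2, 0)
T4 scale by (3, 1/2, 1): (9, 4, -3) → (27, 2, -3); (1, 2, 0) → (3, 1, 0)
T5 translate by (-4, -1, -6): (27, 2, -3) → (23, 1, -9); (3, 1, 0) → (-1, 0, -6)
T6 reflect across x = 0: (23, 1, -9) → (-23, 1, -9); (-1, 0, -6) → (1, 0, -6)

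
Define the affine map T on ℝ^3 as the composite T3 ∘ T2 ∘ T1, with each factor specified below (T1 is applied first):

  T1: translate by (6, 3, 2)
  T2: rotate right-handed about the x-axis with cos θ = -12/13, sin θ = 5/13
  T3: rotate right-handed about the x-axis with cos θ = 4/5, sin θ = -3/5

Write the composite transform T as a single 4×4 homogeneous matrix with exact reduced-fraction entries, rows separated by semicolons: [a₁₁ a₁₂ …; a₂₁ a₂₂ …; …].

T1 = [1 0 0 6; 0 1 0 3; 0 0 1 2; 0 0 0 1]
T2·T1 = [1 0 0 6; 0 -12/13 -5/13 -46/13; 0 5/13 -12/13 -9/13; 0 0 0 1]
T3·…·T1 = [1 0 0 6; 0 -33/65 -56/65 -211/65; 0 56/65 -33/65 102/65; 0 0 0 1]

T = [1 0 0 6; 0 -33/65 -56/65 -211/65; 0 56/65 -33/65 102/65; 0 0 0 1]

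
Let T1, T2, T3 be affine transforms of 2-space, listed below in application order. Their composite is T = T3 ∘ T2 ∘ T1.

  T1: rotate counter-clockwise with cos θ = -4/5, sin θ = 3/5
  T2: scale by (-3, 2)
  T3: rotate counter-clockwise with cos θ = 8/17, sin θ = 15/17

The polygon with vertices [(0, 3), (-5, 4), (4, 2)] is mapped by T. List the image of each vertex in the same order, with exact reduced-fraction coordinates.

image vertices: (576/85, 213/85), (738/85, -856/85), (24/5, 62/5)

T1 rotate counter-clockwise with cos θ = -4/5, sin θ = 3/5: (0, 3) → (-9/5, -12/5); (-5, 4) → (8/5, -31/5); (4, 2) → (-22/5, 4/5)
T2 scale by (-3, 2): (-9/5, -12/5) → (27/5, -24/5); (8/5, -31/5) → (-24/5, -62/5); (-22/5, 4/5) → (66/5, 8/5)
T3 rotate counter-clockwise with cos θ = 8/17, sin θ = 15/17: (27/5, -24/5) → (576/85, 213/85); (-24/5, -62/5) → (738/85, -856/85); (66/5, 8/5) → (24/5, 62/5)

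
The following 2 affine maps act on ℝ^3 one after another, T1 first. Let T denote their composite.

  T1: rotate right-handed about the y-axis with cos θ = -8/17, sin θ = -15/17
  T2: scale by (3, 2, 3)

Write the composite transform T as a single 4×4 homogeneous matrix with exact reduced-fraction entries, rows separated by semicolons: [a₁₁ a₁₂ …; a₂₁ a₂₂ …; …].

T = [-24/17 0 -45/17 0; 0 2 0 0; 45/17 0 -24/17 0; 0 0 0 1]

T1 = [-8/17 0 -15/17 0; 0 1 0 0; 15/17 0 -8/17 0; 0 0 0 1]
T2·T1 = [-24/17 0 -45/17 0; 0 2 0 0; 45/17 0 -24/17 0; 0 0 0 1]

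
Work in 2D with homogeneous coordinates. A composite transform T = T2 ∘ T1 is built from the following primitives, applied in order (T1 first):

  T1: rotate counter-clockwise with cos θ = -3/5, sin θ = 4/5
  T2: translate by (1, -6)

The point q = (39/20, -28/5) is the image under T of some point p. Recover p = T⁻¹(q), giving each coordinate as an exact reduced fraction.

T1 = [-3/5 -4/5 0; 4/5 -3/5 0; 0 0 1]
T2·T1 = [-3/5 -4/5 1; 4/5 -3/5 -6; 0 0 1]
det M = 1; M⁻¹ = [-3/5 4/5 27/5; -4/5 -3/5 -14/5; 0 0 1]
M⁻¹ · (39/20, -28/5)ᵀ = (-1/4, -1)ᵀ

p = (-1/4, -1)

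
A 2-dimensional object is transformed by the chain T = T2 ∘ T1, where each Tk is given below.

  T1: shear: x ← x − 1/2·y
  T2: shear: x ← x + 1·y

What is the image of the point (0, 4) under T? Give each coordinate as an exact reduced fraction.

T(p) = (2, 4)

T1 shear: x ← x − 1/2·y: (0, 4) → (-2, 4)
T2 shear: x ← x + 1·y: (-2, 4) → (2, 4)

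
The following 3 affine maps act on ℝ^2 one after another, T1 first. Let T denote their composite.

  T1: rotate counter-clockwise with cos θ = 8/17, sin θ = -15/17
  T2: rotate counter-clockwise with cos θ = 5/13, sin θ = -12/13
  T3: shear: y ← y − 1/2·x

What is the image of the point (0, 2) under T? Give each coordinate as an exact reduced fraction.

T(p) = (342/221, -451/221)

T1 rotate counter-clockwise with cos θ = 8/17, sin θ = -15/17: (0, 2) → (30/17, 16/17)
T2 rotate counter-clockwise with cos θ = 5/13, sin θ = -12/13: (30/17, 16/17) → (342/221, -280/221)
T3 shear: y ← y − 1/2·x: (342/221, -280/221) → (342/221, -451/221)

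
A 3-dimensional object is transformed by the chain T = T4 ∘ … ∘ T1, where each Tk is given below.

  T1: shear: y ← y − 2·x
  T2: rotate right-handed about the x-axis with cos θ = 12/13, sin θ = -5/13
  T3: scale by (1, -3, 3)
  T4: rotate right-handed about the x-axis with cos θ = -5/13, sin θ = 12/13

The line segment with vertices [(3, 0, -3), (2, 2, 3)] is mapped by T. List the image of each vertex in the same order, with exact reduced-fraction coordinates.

T1 shear: y ← y − 2·x: (3, 0, -3) → (3, -6, -3); (2, 2, 3) → (2, -2, 3)
T2 rotate right-handed about the x-axis with cos θ = 12/13, sin θ = -5/13: (3, -6, -3) → (3, -87/13, -6/13); (2, -2, 3) → (2, -9/13, 46/13)
T3 scale by (1, -3, 3): (3, -87/13, -6/13) → (3, 261/13, -18/13); (2, -9/13, 46/13) → (2, 27/13, 138/13)
T4 rotate right-handed about the x-axis with cos θ = -5/13, sin θ = 12/13: (3, 261/13, -18/13) → (3, -1089/169, 3222/169); (2, 27/13, 138/13) → (2, -1791/169, -366/169)

image vertices: (3, -1089/169, 3222/169), (2, -1791/169, -366/169)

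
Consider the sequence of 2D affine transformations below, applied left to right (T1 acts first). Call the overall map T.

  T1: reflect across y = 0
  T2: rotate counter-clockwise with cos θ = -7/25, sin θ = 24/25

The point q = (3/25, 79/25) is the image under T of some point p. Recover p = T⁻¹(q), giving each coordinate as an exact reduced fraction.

p = (3, 1)

T1 = [1 0 0; 0 -1 0; 0 0 1]
T2·T1 = [-7/25 24/25 0; 24/25 7/25 0; 0 0 1]
det M = -1; M⁻¹ = [-7/25 24/25 0; 24/25 7/25 0; 0 0 1]
M⁻¹ · (3/25, 79/25)ᵀ = (3, 1)ᵀ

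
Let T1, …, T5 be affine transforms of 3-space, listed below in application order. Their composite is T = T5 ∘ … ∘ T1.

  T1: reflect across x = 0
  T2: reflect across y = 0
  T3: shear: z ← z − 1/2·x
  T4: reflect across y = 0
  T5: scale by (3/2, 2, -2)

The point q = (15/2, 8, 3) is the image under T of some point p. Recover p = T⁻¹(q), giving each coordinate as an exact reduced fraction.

p = (-5, 4, 1)

T1 = [-1 0 0 0; 0 1 0 0; 0 0 1 0; 0 0 0 1]
T2·T1 = [-1 0 0 0; 0 -1 0 0; 0 0 1 0; 0 0 0 1]
T3·…·T1 = [-1 0 0 0; 0 -1 0 0; 1/2 0 1 0; 0 0 0 1]
T4·…·T1 = [-1 0 0 0; 0 1 0 0; 1/2 0 1 0; 0 0 0 1]
T5·…·T1 = [-3/2 0 0 0; 0 2 0 0; -1 0 -2 0; 0 0 0 1]
det M = 6; M⁻¹ = [-2/3 0 0 0; 0 1/2 0 0; 1/3 0 -1/2 0; 0 0 0 1]
M⁻¹ · (15/2, 8, 3)ᵀ = (-5, 4, 1)ᵀ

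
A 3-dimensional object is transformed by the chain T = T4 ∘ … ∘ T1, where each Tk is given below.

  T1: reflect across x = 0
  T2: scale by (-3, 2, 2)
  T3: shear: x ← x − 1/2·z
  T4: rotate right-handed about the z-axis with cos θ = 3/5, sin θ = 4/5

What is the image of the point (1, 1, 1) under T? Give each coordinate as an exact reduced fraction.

T(p) = (-2/5, 14/5, 2)

T1 reflect across x = 0: (1, 1, 1) → (-1, 1, 1)
T2 scale by (-3, 2, 2): (-1, 1, 1) → (3, 2, 2)
T3 shear: x ← x − 1/2·z: (3, 2, 2) → (2, 2, 2)
T4 rotate right-handed about the z-axis with cos θ = 3/5, sin θ = 4/5: (2, 2, 2) → (-2/5, 14/5, 2)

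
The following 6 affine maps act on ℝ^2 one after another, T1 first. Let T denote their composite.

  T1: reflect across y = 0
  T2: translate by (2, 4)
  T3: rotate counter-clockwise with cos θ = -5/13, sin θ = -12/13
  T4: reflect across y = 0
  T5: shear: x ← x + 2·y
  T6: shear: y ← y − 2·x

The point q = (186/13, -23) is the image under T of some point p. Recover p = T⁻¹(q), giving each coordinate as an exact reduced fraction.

p = (2, -1)

T1 = [1 0 0; 0 -1 0; 0 0 1]
T2·T1 = [1 0 2; 0 -1 4; 0 0 1]
T3·…·T1 = [-5/13 -12/13 38/13; -12/13 5/13 -44/13; 0 0 1]
T4·…·T1 = [-5/13 -12/13 38/13; 12/13 -5/13 44/13; 0 0 1]
T5·…·T1 = [19/13 -22/13 126/13; 12/13 -5/13 44/13; 0 0 1]
T6·…·T1 = [19/13 -22/13 126/13; -2 3 -16; 0 0 1]
det M = 1; M⁻¹ = [3 22/13 -2; 2 19/13 4; 0 0 1]
M⁻¹ · (186/13, -23)ᵀ = (2, -1)ᵀ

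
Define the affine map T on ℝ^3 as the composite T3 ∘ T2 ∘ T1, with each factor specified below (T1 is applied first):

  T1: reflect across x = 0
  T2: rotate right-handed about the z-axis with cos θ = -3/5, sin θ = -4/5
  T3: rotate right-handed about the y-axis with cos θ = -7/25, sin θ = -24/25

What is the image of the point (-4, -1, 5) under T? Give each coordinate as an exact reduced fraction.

T1 reflect across x = 0: (-4, -1, 5) → (4, -1, 5)
T2 rotate right-handed about the z-axis with cos θ = -3/5, sin θ = -4/5: (4, -1, 5) → (-16/5, -13/5, 5)
T3 rotate right-handed about the y-axis with cos θ = -7/25, sin θ = -24/25: (-16/5, -13/5, 5) → (-488/125, -13/5, -559/125)

T(p) = (-488/125, -13/5, -559/125)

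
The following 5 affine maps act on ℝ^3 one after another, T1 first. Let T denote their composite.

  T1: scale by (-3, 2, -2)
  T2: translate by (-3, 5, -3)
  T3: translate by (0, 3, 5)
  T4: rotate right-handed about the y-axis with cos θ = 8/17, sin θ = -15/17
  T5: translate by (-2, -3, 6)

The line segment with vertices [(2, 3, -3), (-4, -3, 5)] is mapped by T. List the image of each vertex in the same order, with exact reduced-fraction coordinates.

T1 scale by (-3, 2, -2): (2, 3, -3) → (-6, 6, 6); (-4, -3, 5) → (12, -6, -10)
T2 translate by (-3, 5, -3): (-6, 6, 6) → (-9, 11, 3); (12, -6, -10) → (9, -1, -13)
T3 translate by (0, 3, 5): (-9, 11, 3) → (-9, 14, 8); (9, -1, -13) → (9, 2, -8)
T4 rotate right-handed about the y-axis with cos θ = 8/17, sin θ = -15/17: (-9, 14, 8) → (-192/17, 14, -71/17); (9, 2, -8) → (192/17, 2, 71/17)
T5 translate by (-2, -3, 6): (-192/17, 14, -71/17) → (-226/17, 11, 31/17); (192/17, 2, 71/17) → (158/17, -1, 173/17)

image vertices: (-226/17, 11, 31/17), (158/17, -1, 173/17)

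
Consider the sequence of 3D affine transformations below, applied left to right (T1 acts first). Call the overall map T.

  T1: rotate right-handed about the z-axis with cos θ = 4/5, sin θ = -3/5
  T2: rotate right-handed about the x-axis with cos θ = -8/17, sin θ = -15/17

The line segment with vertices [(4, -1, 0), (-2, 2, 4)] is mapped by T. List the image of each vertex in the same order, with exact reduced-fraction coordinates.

T1 rotate right-handed about the z-axis with cos θ = 4/5, sin θ = -3/5: (4, -1, 0) → (13/5, -16/5, 0); (-2, 2, 4) → (-2/5, 14/5, 4)
T2 rotate right-handed about the x-axis with cos θ = -8/17, sin θ = -15/17: (13/5, -16/5, 0) → (13/5, 128/85, 48/17); (-2/5, 14/5, 4) → (-2/5, 188/85, -74/17)

image vertices: (13/5, 128/85, 48/17), (-2/5, 188/85, -74/17)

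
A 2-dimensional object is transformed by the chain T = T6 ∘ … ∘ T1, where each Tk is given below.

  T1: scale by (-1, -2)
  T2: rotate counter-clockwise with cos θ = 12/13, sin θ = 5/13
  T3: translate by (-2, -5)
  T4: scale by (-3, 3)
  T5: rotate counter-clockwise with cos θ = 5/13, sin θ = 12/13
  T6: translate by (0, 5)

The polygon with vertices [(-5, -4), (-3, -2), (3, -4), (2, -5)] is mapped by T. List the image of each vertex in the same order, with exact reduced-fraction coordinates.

image vertices: (-1926/169, 1901/169), (222/169, 1175/169), (954/169, 4757/169), (-120/169, 5120/169)

T1 scale by (-1, -2): (-5, -4) → (5, 8); (-3, -2) → (3, 4); (3, -4) → (-3, 8); (2, -5) → (-2, 10)
T2 rotate counter-clockwise with cos θ = 12/13, sin θ = 5/13: (5, 8) → (20/13, 121/13); (3, 4) → (16/13, 63/13); (-3, 8) → (-76/13, 81/13); (-2, 10) → (-74/13, 110/13)
T3 translate by (-2, -5): (20/13, 121/13) → (-6/13, 56/13); (16/13, 63/13) → (-10/13, -2/13); (-76/13, 81/13) → (-102/13, 16/13); (-74/13, 110/13) → (-100/13, 45/13)
T4 scale by (-3, 3): (-6/13, 56/13) → (18/13, 168/13); (-10/13, -2/13) → (30/13, -6/13); (-102/13, 16/13) → (306/13, 48/13); (-100/13, 45/13) → (300/13, 135/13)
T5 rotate counter-clockwise with cos θ = 5/13, sin θ = 12/13: (18/13, 168/13) → (-1926/169, 1056/169); (30/13, -6/13) → (222/169, 330/169); (306/13, 48/13) → (954/169, 3912/169); (300/13, 135/13) → (-120/169, 4275/169)
T6 translate by (0, 5): (-1926/169, 1056/169) → (-1926/169, 1901/169); (222/169, 330/169) → (222/169, 1175/169); (954/169, 3912/169) → (954/169, 4757/169); (-120/169, 4275/169) → (-120/169, 5120/169)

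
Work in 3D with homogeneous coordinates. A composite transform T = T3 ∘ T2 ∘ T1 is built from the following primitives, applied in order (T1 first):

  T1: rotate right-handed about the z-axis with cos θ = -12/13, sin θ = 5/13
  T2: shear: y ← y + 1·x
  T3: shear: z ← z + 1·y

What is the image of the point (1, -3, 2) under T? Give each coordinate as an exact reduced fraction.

T1 rotate right-handed about the z-axis with cos θ = -12/13, sin θ = 5/13: (1, -3, 2) → (3/13, 41/13, 2)
T2 shear: y ← y + 1·x: (3/13, 41/13, 2) → (3/13, 44/13, 2)
T3 shear: z ← z + 1·y: (3/13, 44/13, 2) → (3/13, 44/13, 70/13)

T(p) = (3/13, 44/13, 70/13)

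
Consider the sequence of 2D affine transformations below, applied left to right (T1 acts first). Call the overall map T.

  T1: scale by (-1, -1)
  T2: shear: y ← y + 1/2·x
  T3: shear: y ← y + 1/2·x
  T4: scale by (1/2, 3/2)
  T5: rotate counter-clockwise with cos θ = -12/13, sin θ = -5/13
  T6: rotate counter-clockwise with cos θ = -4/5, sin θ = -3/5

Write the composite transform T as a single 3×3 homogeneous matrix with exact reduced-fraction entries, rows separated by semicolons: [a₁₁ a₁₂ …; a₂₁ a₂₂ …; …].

T1 = [-1 0 0; 0 -1 0; 0 0 1]
T2·T1 = [-1 0 0; -1/2 -1 0; 0 0 1]
T3·…·T1 = [-1 0 0; -1 -1 0; 0 0 1]
T4·…·T1 = [-1/2 0 0; -3/2 -3/2 0; 0 0 1]
T5·…·T1 = [-3/26 -15/26 0; 41/26 18/13 0; 0 0 1]
T6·…·T1 = [27/26 84/65 0; -31/26 -99/130 0; 0 0 1]

T = [27/26 84/65 0; -31/26 -99/130 0; 0 0 1]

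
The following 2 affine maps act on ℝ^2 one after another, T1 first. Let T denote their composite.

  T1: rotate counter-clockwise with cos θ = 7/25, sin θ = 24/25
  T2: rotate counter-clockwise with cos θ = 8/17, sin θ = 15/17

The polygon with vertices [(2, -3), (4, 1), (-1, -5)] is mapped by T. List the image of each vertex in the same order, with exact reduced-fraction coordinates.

T1 rotate counter-clockwise with cos θ = 7/25, sin θ = 24/25: (2, -3) → (86/25, 27/25); (4, 1) → (4/25, 103/25); (-1, -5) → (113/25, -59/25)
T2 rotate counter-clockwise with cos θ = 8/17, sin θ = 15/17: (86/25, 27/25) → (283/425, 1506/425); (4/25, 103/25) → (-89/25, 52/25); (113/25, -59/25) → (1789/425, 1223/425)

image vertices: (283/425, 1506/425), (-89/25, 52/25), (1789/425, 1223/425)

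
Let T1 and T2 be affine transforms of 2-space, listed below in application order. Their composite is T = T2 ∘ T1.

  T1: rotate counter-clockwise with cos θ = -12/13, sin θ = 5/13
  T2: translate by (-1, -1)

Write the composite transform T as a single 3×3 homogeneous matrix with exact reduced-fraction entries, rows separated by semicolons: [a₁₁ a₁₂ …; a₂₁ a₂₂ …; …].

T1 = [-12/13 -5/13 0; 5/13 -12/13 0; 0 0 1]
T2·T1 = [-12/13 -5/13 -1; 5/13 -12/13 -1; 0 0 1]

T = [-12/13 -5/13 -1; 5/13 -12/13 -1; 0 0 1]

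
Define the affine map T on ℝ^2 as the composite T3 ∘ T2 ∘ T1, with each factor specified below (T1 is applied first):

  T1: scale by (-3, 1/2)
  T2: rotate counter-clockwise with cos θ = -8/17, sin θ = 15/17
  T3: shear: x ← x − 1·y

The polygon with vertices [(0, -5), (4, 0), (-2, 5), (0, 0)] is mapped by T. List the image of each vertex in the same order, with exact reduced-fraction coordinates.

image vertices: (35/34, 20/17), (276/17, -180/17), (-311/34, 70/17), (0, 0)

T1 scale by (-3, 1/2): (0, -5) → (0, -5/2); (4, 0) → (-12, 0); (-2, 5) → (6, 5/2); (0, 0) → (0, 0)
T2 rotate counter-clockwise with cos θ = -8/17, sin θ = 15/17: (0, -5/2) → (75/34, 20/17); (-12, 0) → (96/17, -180/17); (6, 5/2) → (-171/34, 70/17); (0, 0) → (0, 0)
T3 shear: x ← x − 1·y: (75/34, 20/17) → (35/34, 20/17); (96/17, -180/17) → (276/17, -180/17); (-171/34, 70/17) → (-311/34, 70/17); (0, 0) → (0, 0)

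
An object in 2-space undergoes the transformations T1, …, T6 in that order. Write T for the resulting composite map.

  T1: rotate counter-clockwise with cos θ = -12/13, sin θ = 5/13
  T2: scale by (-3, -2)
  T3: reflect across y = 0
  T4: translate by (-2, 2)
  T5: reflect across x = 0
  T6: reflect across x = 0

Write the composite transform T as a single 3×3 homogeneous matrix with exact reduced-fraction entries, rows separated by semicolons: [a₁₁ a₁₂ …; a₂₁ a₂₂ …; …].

T1 = [-12/13 -5/13 0; 5/13 -12/13 0; 0 0 1]
T2·T1 = [36/13 15/13 0; -10/13 24/13 0; 0 0 1]
T3·…·T1 = [36/13 15/13 0; 10/13 -24/13 0; 0 0 1]
T4·…·T1 = [36/13 15/13 -2; 10/13 -24/13 2; 0 0 1]
T5·…·T1 = [-36/13 -15/13 2; 10/13 -24/13 2; 0 0 1]
T6·…·T1 = [36/13 15/13 -2; 10/13 -24/13 2; 0 0 1]

T = [36/13 15/13 -2; 10/13 -24/13 2; 0 0 1]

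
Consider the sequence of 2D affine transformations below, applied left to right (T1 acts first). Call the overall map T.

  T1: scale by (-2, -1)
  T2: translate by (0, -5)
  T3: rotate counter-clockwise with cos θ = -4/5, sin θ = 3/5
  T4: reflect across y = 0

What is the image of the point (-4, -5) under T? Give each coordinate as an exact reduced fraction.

T(p) = (-32/5, -24/5)

T1 scale by (-2, -1): (-4, -5) → (8, 5)
T2 translate by (0, -5): (8, 5) → (8, 0)
T3 rotate counter-clockwise with cos θ = -4/5, sin θ = 3/5: (8, 0) → (-32/5, 24/5)
T4 reflect across y = 0: (-32/5, 24/5) → (-32/5, -24/5)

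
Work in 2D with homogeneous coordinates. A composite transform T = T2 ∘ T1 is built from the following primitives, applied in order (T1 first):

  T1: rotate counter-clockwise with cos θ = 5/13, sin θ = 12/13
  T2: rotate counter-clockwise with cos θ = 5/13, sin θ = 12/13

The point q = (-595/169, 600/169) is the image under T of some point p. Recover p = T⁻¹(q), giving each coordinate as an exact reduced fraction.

T1 = [5/13 -12/13 0; 12/13 5/13 0; 0 0 1]
T2·T1 = [-119/169 -120/169 0; 120/169 -119/169 0; 0 0 1]
det M = 1; M⁻¹ = [-119/169 120/169 0; -120/169 -119/169 0; 0 0 1]
M⁻¹ · (-595/169, 600/169)ᵀ = (5, 0)ᵀ

p = (5, 0)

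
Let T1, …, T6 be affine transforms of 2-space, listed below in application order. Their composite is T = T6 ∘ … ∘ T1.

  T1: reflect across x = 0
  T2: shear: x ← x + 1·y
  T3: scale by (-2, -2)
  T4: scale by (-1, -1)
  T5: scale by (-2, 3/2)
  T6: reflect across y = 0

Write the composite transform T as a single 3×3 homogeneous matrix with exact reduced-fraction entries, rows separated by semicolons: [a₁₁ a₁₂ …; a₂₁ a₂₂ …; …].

T = [4 -4 0; 0 -3 0; 0 0 1]

T1 = [-1 0 0; 0 1 0; 0 0 1]
T2·T1 = [-1 1 0; 0 1 0; 0 0 1]
T3·…·T1 = [2 -2 0; 0 -2 0; 0 0 1]
T4·…·T1 = [-2 2 0; 0 2 0; 0 0 1]
T5·…·T1 = [4 -4 0; 0 3 0; 0 0 1]
T6·…·T1 = [4 -4 0; 0 -3 0; 0 0 1]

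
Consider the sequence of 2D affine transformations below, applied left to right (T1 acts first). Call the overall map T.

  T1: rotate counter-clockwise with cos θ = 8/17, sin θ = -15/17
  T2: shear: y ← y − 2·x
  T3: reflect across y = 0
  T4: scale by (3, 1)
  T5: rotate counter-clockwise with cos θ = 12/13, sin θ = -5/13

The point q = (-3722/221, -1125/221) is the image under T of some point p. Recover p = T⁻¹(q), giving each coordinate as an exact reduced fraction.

T1 = [8/17 15/17 0; -15/17 8/17 0; 0 0 1]
T2·T1 = [8/17 15/17 0; -31/17 -22/17 0; 0 0 1]
T3·…·T1 = [8/17 15/17 0; 31/17 22/17 0; 0 0 1]
T4·…·T1 = [24/17 45/17 0; 31/17 22/17 0; 0 0 1]
T5·…·T1 = [443/221 50/17 0; 252/221 3/17 0; 0 0 1]
det M = -3; M⁻¹ = [-1/17 50/51 0; 84/221 -443/663 0; 0 0 1]
M⁻¹ · (-3722/221, -1125/221)ᵀ = (-4, -3)ᵀ

p = (-4, -3)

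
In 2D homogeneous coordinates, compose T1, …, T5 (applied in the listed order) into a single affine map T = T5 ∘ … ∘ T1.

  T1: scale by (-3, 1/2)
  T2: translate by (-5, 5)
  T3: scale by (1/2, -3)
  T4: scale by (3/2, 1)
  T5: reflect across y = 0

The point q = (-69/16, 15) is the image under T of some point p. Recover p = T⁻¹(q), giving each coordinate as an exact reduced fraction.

p = (1/4, 0)

T1 = [-3 0 0; 0 1/2 0; 0 0 1]
T2·T1 = [-3 0 -5; 0 1/2 5; 0 0 1]
T3·…·T1 = [-3/2 0 -5/2; 0 -3/2 -15; 0 0 1]
T4·…·T1 = [-9/4 0 -15/4; 0 -3/2 -15; 0 0 1]
T5·…·T1 = [-9/4 0 -15/4; 0 3/2 15; 0 0 1]
det M = -27/8; M⁻¹ = [-4/9 0 -5/3; 0 2/3 -10; 0 0 1]
M⁻¹ · (-69/16, 15)ᵀ = (1/4, 0)ᵀ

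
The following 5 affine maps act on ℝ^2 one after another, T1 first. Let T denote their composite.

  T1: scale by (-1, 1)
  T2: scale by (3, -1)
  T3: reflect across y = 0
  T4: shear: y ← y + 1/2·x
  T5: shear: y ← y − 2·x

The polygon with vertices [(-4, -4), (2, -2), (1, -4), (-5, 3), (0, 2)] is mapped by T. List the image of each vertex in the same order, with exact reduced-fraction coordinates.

image vertices: (12, -22), (-6, 7), (-3, 1/2), (15, -39/2), (0, 2)

T1 scale by (-1, 1): (-4, -4) → (4, -4); (2, -2) → (-2, -2); (1, -4) → (-1, -4); (-5, 3) → (5, 3); (0, 2) → (0, 2)
T2 scale by (3, -1): (4, -4) → (12, 4); (-2, -2) → (-6, 2); (-1, -4) → (-3, 4); (5, 3) → (15, -3); (0, 2) → (0, -2)
T3 reflect across y = 0: (12, 4) → (12, -4); (-6, 2) → (-6, -2); (-3, 4) → (-3, -4); (15, -3) → (15, 3); (0, -2) → (0, 2)
T4 shear: y ← y + 1/2·x: (12, -4) → (12, 2); (-6, -2) → (-6, -5); (-3, -4) → (-3, -11/2); (15, 3) → (15, 21/2); (0, 2) → (0, 2)
T5 shear: y ← y − 2·x: (12, 2) → (12, -22); (-6, -5) → (-6, 7); (-3, -11/2) → (-3, 1/2); (15, 21/2) → (15, -39/2); (0, 2) → (0, 2)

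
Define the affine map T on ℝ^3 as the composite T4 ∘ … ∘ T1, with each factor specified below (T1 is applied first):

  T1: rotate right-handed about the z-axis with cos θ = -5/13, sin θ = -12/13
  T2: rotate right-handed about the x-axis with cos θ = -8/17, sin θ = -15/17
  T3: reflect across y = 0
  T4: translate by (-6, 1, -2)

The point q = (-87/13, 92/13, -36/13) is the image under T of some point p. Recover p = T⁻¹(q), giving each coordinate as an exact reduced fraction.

p = (-3, -2, -5)

T1 = [-5/13 12/13 0 0; -12/13 -5/13 0 0; 0 0 1 0; 0 0 0 1]
T2·T1 = [-5/13 12/13 0 0; 96/221 40/221 15/17 0; 180/221 75/221 -8/17 0; 0 0 0 1]
T3·…·T1 = [-5/13 12/13 0 0; -96/221 -40/221 -15/17 0; 180/221 75/221 -8/17 0; 0 0 0 1]
T4·…·T1 = [-5/13 12/13 0 -6; -96/221 -40/221 -15/17 1; 180/221 75/221 -8/17 -2; 0 0 0 1]
det M = -1; M⁻¹ = [-5/13 -96/221 180/221 -54/221; 12/13 -40/221 75/221 1414/221; 0 -15/17 -8/17 -1/17; 0 0 0 1]
M⁻¹ · (-87/13, 92/13, -36/13)ᵀ = (-3, -2, -5)ᵀ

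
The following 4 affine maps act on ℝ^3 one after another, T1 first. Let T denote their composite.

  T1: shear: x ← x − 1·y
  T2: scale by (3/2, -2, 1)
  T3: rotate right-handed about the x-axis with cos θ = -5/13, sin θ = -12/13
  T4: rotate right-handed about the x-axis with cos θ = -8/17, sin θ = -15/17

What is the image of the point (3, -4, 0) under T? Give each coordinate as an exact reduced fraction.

T1 shear: x ← x − 1·y: (3, -4, 0) → (7, -4, 0)
T2 scale by (3/2, -2, 1): (7, -4, 0) → (21/2, 8, 0)
T3 rotate right-handed about the x-axis with cos θ = -5/13, sin θ = -12/13: (21/2, 8, 0) → (21/2, -40/13, -96/13)
T4 rotate right-handed about the x-axis with cos θ = -8/17, sin θ = -15/17: (21/2, -40/13, -96/13) → (21/2, -1120/221, 1368/221)

T(p) = (21/2, -1120/221, 1368/221)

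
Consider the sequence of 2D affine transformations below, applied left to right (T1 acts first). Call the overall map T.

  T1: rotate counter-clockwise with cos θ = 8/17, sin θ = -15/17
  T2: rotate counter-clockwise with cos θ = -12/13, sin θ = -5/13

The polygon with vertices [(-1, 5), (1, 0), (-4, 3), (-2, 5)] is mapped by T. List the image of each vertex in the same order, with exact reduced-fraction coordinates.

image vertices: (-529/221, -995/221), (-171/221, 140/221), (264/221, -1073/221), (-358/221, -1135/221)

T1 rotate counter-clockwise with cos θ = 8/17, sin θ = -15/17: (-1, 5) → (67/17, 55/17); (1, 0) → (8/17, -15/17); (-4, 3) → (13/17, 84/17); (-2, 5) → (59/17, 70/17)
T2 rotate counter-clockwise with cos θ = -12/13, sin θ = -5/13: (67/17, 55/17) → (-529/221, -995/221); (8/17, -15/17) → (-171/221, 140/221); (13/17, 84/17) → (264/221, -1073/221); (59/17, 70/17) → (-358/221, -1135/221)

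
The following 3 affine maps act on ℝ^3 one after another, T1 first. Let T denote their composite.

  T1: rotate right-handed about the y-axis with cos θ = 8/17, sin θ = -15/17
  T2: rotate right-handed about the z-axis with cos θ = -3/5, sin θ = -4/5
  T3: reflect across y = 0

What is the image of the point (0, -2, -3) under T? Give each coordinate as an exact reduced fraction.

T(p) = (-271/85, 78/85, -24/17)

T1 rotate right-handed about the y-axis with cos θ = 8/17, sin θ = -15/17: (0, -2, -3) → (45/17, -2, -24/17)
T2 rotate right-handed about the z-axis with cos θ = -3/5, sin θ = -4/5: (45/17, -2, -24/17) → (-271/85, -78/85, -24/17)
T3 reflect across y = 0: (-271/85, -78/85, -24/17) → (-271/85, 78/85, -24/17)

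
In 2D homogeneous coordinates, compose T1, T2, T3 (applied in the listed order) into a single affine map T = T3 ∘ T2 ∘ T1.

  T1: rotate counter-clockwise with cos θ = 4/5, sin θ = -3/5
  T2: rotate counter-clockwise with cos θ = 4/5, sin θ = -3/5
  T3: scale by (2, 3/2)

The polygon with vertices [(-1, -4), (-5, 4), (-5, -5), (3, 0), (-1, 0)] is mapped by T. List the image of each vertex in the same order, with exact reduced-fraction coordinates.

image vertices: (-206/25, -6/25), (122/25, 222/25), (-62/5, 51/10), (42/25, -108/25), (-14/25, 36/25)

T1 rotate counter-clockwise with cos θ = 4/5, sin θ = -3/5: (-1, -4) → (-16/5, -13/5); (-5, 4) → (-8/5, 31/5); (-5, -5) → (-7, -1); (3, 0) → (12/5, -9/5); (-1, 0) → (-4/5, 3/5)
T2 rotate counter-clockwise with cos θ = 4/5, sin θ = -3/5: (-16/5, -13/5) → (-103/25, -4/25); (-8/5, 31/5) → (61/25, 148/25); (-7, -1) → (-31/5, 17/5); (12/5, -9/5) → (21/25, -72/25); (-4/5, 3/5) → (-7/25, 24/25)
T3 scale by (2, 3/2): (-103/25, -4/25) → (-206/25, -6/25); (61/25, 148/25) → (122/25, 222/25); (-31/5, 17/5) → (-62/5, 51/10); (21/25, -72/25) → (42/25, -108/25); (-7/25, 24/25) → (-14/25, 36/25)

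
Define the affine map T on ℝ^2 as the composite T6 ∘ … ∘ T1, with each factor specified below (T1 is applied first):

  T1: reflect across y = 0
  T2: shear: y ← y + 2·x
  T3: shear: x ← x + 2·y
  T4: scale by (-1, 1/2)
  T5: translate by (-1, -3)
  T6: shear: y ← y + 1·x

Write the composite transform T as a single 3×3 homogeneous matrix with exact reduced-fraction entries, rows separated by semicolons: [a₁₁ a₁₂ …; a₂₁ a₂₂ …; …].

T1 = [1 0 0; 0 -1 0; 0 0 1]
T2·T1 = [1 0 0; 2 -1 0; 0 0 1]
T3·…·T1 = [5 -2 0; 2 -1 0; 0 0 1]
T4·…·T1 = [-5 2 0; 1 -1/2 0; 0 0 1]
T5·…·T1 = [-5 2 -1; 1 -1/2 -3; 0 0 1]
T6·…·T1 = [-5 2 -1; -4 3/2 -4; 0 0 1]

T = [-5 2 -1; -4 3/2 -4; 0 0 1]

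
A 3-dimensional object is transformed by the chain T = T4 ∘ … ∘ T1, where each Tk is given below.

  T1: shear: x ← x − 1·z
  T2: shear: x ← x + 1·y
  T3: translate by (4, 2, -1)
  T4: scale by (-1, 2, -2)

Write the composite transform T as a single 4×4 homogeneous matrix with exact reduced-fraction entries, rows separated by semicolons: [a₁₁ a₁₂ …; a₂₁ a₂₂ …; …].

T = [-1 -1 1 -4; 0 2 0 4; 0 0 -2 2; 0 0 0 1]

T1 = [1 0 -1 0; 0 1 0 0; 0 0 1 0; 0 0 0 1]
T2·T1 = [1 1 -1 0; 0 1 0 0; 0 0 1 0; 0 0 0 1]
T3·…·T1 = [1 1 -1 4; 0 1 0 2; 0 0 1 -1; 0 0 0 1]
T4·…·T1 = [-1 -1 1 -4; 0 2 0 4; 0 0 -2 2; 0 0 0 1]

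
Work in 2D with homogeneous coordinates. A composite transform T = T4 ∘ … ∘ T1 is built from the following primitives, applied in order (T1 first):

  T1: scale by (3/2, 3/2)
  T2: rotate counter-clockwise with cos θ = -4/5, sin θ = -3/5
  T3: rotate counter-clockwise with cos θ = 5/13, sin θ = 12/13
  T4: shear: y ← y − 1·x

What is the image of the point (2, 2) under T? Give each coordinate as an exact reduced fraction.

T1 scale by (3/2, 3/2): (2, 2) → (3, 3)
T2 rotate counter-clockwise with cos θ = -4/5, sin θ = -3/5: (3, 3) → (-3/5, -21/5)
T3 rotate counter-clockwise with cos θ = 5/13, sin θ = 12/13: (-3/5, -21/5) → (237/65, -141/65)
T4 shear: y ← y − 1·x: (237/65, -141/65) → (237/65, -378/65)

T(p) = (237/65, -378/65)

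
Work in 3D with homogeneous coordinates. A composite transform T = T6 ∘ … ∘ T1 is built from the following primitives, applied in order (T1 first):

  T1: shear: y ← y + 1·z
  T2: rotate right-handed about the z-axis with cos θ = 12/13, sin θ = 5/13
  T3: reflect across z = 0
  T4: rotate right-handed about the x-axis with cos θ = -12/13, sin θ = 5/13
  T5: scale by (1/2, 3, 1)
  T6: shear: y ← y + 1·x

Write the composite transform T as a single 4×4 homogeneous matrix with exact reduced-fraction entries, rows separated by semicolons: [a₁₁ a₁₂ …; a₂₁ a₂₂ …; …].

T1 = [1 0 0 0; 0 1 1 0; 0 0 1 0; 0 0 0 1]
T2·T1 = [12/13 -5/13 -5/13 0; 5/13 12/13 12/13 0; 0 0 1 0; 0 0 0 1]
T3·…·T1 = [12/13 -5/13 -5/13 0; 5/13 12/13 12/13 0; 0 0 -1 0; 0 0 0 1]
T4·…·T1 = [12/13 -5/13 -5/13 0; -60/169 -144/169 -79/169 0; 25/169 60/169 216/169 0; 0 0 0 1]
T5·…·T1 = [6/13 -5/26 -5/26 0; -180/169 -432/169 -237/169 0; 25/169 60/169 216/169 0; 0 0 0 1]
T6·…·T1 = [6/13 -5/26 -5/26 0; -102/169 -929/338 -539/338 0; 25/169 60/169 216/169 0; 0 0 0 1]

T = [6/13 -5/26 -5/26 0; -102/169 -929/338 -539/338 0; 25/169 60/169 216/169 0; 0 0 0 1]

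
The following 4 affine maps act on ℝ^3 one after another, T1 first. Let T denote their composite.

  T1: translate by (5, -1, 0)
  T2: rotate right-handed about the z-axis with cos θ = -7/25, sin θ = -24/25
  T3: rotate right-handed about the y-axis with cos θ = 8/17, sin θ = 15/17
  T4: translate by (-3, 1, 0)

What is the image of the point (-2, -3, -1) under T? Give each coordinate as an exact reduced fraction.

T1 translate by (5, -1, 0): (-2, -3, -1) → (3, -4, -1)
T2 rotate right-handed about the z-axis with cos θ = -7/25, sin θ = -24/25: (3, -4, -1) → (-117/25, -44/25, -1)
T3 rotate right-handed about the y-axis with cos θ = 8/17, sin θ = 15/17: (-117/25, -44/25, -1) → (-1311/425, -44/25, 311/85)
T4 translate by (-3, 1, 0): (-1311/425, -44/25, 311/85) → (-2586/425, -19/25, 311/85)

T(p) = (-2586/425, -19/25, 311/85)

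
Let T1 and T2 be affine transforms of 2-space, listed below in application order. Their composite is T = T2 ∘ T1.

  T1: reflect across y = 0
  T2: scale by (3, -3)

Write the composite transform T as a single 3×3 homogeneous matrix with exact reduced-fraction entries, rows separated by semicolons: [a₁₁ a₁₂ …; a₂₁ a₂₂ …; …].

T = [3 0 0; 0 3 0; 0 0 1]

T1 = [1 0 0; 0 -1 0; 0 0 1]
T2·T1 = [3 0 0; 0 3 0; 0 0 1]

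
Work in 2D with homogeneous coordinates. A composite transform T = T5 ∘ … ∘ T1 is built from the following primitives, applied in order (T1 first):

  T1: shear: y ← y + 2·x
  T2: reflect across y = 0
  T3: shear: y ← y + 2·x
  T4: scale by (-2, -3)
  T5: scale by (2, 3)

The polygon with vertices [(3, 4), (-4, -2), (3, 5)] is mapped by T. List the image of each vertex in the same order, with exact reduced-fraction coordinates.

image vertices: (-12, 36), (16, -18), (-12, 45)

T1 shear: y ← y + 2·x: (3, 4) → (3, 10); (-4, -2) → (-4, -10); (3, 5) → (3, 11)
T2 reflect across y = 0: (3, 10) → (3, -10); (-4, -10) → (-4, 10); (3, 11) → (3, -11)
T3 shear: y ← y + 2·x: (3, -10) → (3, -4); (-4, 10) → (-4, 2); (3, -11) → (3, -5)
T4 scale by (-2, -3): (3, -4) → (-6, 12); (-4, 2) → (8, -6); (3, -5) → (-6, 15)
T5 scale by (2, 3): (-6, 12) → (-12, 36); (8, -6) → (16, -18); (-6, 15) → (-12, 45)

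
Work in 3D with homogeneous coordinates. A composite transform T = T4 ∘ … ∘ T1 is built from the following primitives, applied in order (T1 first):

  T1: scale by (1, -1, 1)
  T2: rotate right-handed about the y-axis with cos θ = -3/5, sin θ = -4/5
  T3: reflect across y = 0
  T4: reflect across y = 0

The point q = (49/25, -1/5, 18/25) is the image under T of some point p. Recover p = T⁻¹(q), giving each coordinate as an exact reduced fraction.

p = (-3/5, 1/5, -2)

T1 = [1 0 0 0; 0 -1 0 0; 0 0 1 0; 0 0 0 1]
T2·T1 = [-3/5 0 -4/5 0; 0 -1 0 0; 4/5 0 -3/5 0; 0 0 0 1]
T3·…·T1 = [-3/5 0 -4/5 0; 0 1 0 0; 4/5 0 -3/5 0; 0 0 0 1]
T4·…·T1 = [-3/5 0 -4/5 0; 0 -1 0 0; 4/5 0 -3/5 0; 0 0 0 1]
det M = -1; M⁻¹ = [-3/5 0 4/5 0; 0 -1 0 0; -4/5 0 -3/5 0; 0 0 0 1]
M⁻¹ · (49/25, -1/5, 18/25)ᵀ = (-3/5, 1/5, -2)ᵀ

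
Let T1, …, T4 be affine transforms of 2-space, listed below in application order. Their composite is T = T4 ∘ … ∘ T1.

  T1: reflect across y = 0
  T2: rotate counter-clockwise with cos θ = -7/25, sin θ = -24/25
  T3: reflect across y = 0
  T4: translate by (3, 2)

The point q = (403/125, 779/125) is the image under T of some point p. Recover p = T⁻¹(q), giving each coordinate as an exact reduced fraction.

p = (4, -7/5)

T1 = [1 0 0; 0 -1 0; 0 0 1]
T2·T1 = [-7/25 -24/25 0; -24/25 7/25 0; 0 0 1]
T3·…·T1 = [-7/25 -24/25 0; 24/25 -7/25 0; 0 0 1]
T4·…·T1 = [-7/25 -24/25 3; 24/25 -7/25 2; 0 0 1]
det M = 1; M⁻¹ = [-7/25 24/25 -27/25; -24/25 -7/25 86/25; 0 0 1]
M⁻¹ · (403/125, 779/125)ᵀ = (4, -7/5)ᵀ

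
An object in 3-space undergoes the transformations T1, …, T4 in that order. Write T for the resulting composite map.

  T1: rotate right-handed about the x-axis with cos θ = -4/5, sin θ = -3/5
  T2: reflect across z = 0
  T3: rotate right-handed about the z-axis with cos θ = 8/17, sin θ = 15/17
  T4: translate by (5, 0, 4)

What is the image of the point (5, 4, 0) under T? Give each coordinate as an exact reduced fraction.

T1 rotate right-handed about the x-axis with cos θ = -4/5, sin θ = -3/5: (5, 4, 0) → (5, -16/5, -12/5)
T2 reflect across z = 0: (5, -16/5, -12/5) → (5, -16/5, 12/5)
T3 rotate right-handed about the z-axis with cos θ = 8/17, sin θ = 15/17: (5, -16/5, 12/5) → (88/17, 247/85, 12/5)
T4 translate by (5, 0, 4): (88/17, 247/85, 12/5) → (173/17, 247/85, 32/5)

T(p) = (173/17, 247/85, 32/5)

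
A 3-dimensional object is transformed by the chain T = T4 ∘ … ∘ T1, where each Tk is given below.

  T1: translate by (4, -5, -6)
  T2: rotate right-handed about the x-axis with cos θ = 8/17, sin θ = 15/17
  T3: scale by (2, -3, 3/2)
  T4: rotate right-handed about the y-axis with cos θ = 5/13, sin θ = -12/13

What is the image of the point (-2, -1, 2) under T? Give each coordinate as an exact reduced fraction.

T(p) = (2536/221, -36/17, -99/221)

T1 translate by (4, -5, -6): (-2, -1, 2) → (2, -6, -4)
T2 rotate right-handed about the x-axis with cos θ = 8/17, sin θ = 15/17: (2, -6, -4) → (2, 12/17, -122/17)
T3 scale by (2, -3, 3/2): (2, 12/17, -122/17) → (4, -36/17, -183/17)
T4 rotate right-handed about the y-axis with cos θ = 5/13, sin θ = -12/13: (4, -36/17, -183/17) → (2536/221, -36/17, -99/221)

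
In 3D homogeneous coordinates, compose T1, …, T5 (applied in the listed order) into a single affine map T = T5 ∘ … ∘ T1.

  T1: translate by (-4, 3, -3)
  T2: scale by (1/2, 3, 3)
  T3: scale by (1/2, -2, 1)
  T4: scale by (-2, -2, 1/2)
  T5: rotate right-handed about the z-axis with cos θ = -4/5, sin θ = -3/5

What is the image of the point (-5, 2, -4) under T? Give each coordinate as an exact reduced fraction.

T(p) = (162/5, -507/10, -21/2)

T1 translate by (-4, 3, -3): (-5, 2, -4) → (-9, 5, -7)
T2 scale by (1/2, 3, 3): (-9, 5, -7) → (-9/2, 15, -21)
T3 scale by (1/2, -2, 1): (-9/2, 15, -21) → (-9/4, -30, -21)
T4 scale by (-2, -2, 1/2): (-9/4, -30, -21) → (9/2, 60, -21/2)
T5 rotate right-handed about the z-axis with cos θ = -4/5, sin θ = -3/5: (9/2, 60, -21/2) → (162/5, -507/10, -21/2)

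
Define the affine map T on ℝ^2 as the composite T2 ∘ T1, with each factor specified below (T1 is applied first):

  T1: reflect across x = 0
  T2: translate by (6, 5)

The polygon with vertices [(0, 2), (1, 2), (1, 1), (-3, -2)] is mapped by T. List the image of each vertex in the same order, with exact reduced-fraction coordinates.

T1 reflect across x = 0: (0, 2) → (0, 2); (1, 2) → (-1, 2); (1, 1) → (-1, 1); (-3, -2) → (3, -2)
T2 translate by (6, 5): (0, 2) → (6, 7); (-1, 2) → (5, 7); (-1, 1) → (5, 6); (3, -2) → (9, 3)

image vertices: (6, 7), (5, 7), (5, 6), (9, 3)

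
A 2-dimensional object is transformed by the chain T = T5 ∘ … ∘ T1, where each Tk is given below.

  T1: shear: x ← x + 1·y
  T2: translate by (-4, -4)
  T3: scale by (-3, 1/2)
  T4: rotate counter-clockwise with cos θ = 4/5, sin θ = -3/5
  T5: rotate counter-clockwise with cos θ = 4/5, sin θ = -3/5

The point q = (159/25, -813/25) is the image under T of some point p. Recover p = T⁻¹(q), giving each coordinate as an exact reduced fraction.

T1 = [1 1 0; 0 1 0; 0 0 1]
T2·T1 = [1 1 -4; 0 1 -4; 0 0 1]
T3·…·T1 = [-3 -3 12; 0 1/2 -2; 0 0 1]
T4·…·T1 = [-12/5 -21/10 42/5; 9/5 11/5 -44/5; 0 0 1]
T5·…·T1 = [-21/25 -9/25 36/25; 72/25 151/50 -302/25; 0 0 1]
det M = -3/2; M⁻¹ = [-151/75 -6/25 0; 48/25 14/25 4; 0 0 1]
M⁻¹ · (159/25, -813/25)ᵀ = (-5, -2)ᵀ

p = (-5, -2)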